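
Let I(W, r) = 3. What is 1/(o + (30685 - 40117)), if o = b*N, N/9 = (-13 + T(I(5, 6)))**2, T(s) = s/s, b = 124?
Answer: 1/151272 ≈ 6.6106e-6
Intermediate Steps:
T(s) = 1
N = 1296 (N = 9*(-13 + 1)**2 = 9*(-12)**2 = 9*144 = 1296)
o = 160704 (o = 124*1296 = 160704)
1/(o + (30685 - 40117)) = 1/(160704 + (30685 - 40117)) = 1/(160704 - 9432) = 1/151272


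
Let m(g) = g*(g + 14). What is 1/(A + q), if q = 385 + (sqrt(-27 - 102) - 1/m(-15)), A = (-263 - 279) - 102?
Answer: -58290/15130021 - 225*I*sqrt(129)/15130021 ≈ -0.0038526 - 0.0001689*I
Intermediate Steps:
m(g) = g*(14 + g)
A = -644 (A = -542 - 102 = -644)
q = 5774/15 + I*sqrt(129) (q = 385 + (sqrt(-27 - 102) - 1/((-15*(14 - 15)))) = 385 + (sqrt(-129) - 1/((-15*(-1)))) = 385 + (I*sqrt(129) - 1/15) = 385 + (-1/15 + I*sqrt(129)) = 5774/15 + I*sqrt(129) ≈ 384.93 + 11.358*I)
1/(A + q) = 1/(-644 + (5774/15 + I*sqrt(129))) = 1/(-3886/15 + I*sqrt(129))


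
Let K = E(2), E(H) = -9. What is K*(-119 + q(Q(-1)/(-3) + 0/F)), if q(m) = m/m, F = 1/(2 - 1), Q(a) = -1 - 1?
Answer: 1062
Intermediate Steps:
K = -9
Q(a) = -2
F = 1 (F = 1/1 = 1)
q(m) = 1
K*(-119 + q(Q(-1)/(-3) + 0/F)) = -9*(-119 + 1) = -9*(-118) = 1062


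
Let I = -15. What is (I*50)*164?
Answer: -123000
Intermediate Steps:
(I*50)*164 = -15*50*164 = -750*164 = -123000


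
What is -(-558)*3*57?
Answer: 95418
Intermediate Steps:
-(-558)*3*57 = -93*(-18)*57 = 1674*57 = 95418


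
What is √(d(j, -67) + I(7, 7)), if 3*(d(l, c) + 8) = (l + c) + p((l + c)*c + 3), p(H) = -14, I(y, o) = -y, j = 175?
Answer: 7*√3/3 ≈ 4.0415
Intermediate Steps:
d(l, c) = -38/3 + c/3 + l/3 (d(l, c) = -8 + ((l + c) - 14)/3 = -8 + ((c + l) - 14)/3 = -8 + (-14 + c + l)/3 = -8 + (-14/3 + c/3 + l/3) = -38/3 + c/3 + l/3)
√(d(j, -67) + I(7, 7)) = √((-38/3 + (⅓)*(-67) + (⅓)*175) - 1*7) = √((-38/3 - 67/3 + 175/3) - 7) = √(70/3 - 7) = √(49/3) = 7*√3/3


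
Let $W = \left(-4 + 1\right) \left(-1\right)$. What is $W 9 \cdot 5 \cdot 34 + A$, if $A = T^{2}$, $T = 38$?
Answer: $6034$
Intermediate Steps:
$W = 3$ ($W = \left(-3\right) \left(-1\right) = 3$)
$A = 1444$ ($A = 38^{2} = 1444$)
$W 9 \cdot 5 \cdot 34 + A = 3 \cdot 9 \cdot 5 \cdot 34 + 1444 = 3 \cdot 45 \cdot 34 + 1444 = 135 \cdot 34 + 1444 = 4590 + 1444 = 6034$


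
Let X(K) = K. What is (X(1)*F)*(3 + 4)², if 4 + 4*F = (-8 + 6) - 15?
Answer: -1029/4 ≈ -257.25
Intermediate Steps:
F = -21/4 (F = -1 + ((-8 + 6) - 15)/4 = -1 + (-2 - 15)/4 = -1 + (¼)*(-17) = -1 - 17/4 = -21/4 ≈ -5.2500)
(X(1)*F)*(3 + 4)² = (1*(-21/4))*(3 + 4)² = -21/4*7² = -21/4*49 = -1029/4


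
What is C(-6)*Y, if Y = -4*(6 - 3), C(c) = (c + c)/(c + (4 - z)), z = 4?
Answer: -24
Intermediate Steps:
C(c) = 2 (C(c) = (c + c)/(c + (4 - 1*4)) = (2*c)/(c + (4 - 4)) = (2*c)/(c + 0) = (2*c)/c = 2)
Y = -12 (Y = -4*3 = -12)
C(-6)*Y = 2*(-12) = -24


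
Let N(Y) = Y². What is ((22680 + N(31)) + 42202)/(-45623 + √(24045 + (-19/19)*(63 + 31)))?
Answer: -69859423/48405446 - 65843*√23951/2081434178 ≈ -1.4481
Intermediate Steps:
((22680 + N(31)) + 42202)/(-45623 + √(24045 + (-19/19)*(63 + 31))) = ((22680 + 31²) + 42202)/(-45623 + √(24045 + (-19/19)*(63 + 31))) = ((22680 + 961) + 42202)/(-45623 + √(24045 - 19*1/19*94)) = (23641 + 42202)/(-45623 + √(24045 - 1*94)) = 65843/(-45623 + √(24045 - 94)) = 65843/(-45623 + √23951)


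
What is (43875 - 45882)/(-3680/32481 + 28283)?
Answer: -65189367/918656443 ≈ -0.070962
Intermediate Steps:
(43875 - 45882)/(-3680/32481 + 28283) = -2007/(-3680*1/32481 + 28283) = -2007/(-3680/32481 + 28283) = -2007/918656443/32481 = -2007*32481/918656443 = -65189367/918656443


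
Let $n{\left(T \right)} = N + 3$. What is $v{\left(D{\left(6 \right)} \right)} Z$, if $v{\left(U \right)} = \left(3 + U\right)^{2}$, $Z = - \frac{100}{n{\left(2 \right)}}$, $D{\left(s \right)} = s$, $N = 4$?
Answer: $- \frac{8100}{7} \approx -1157.1$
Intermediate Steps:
$n{\left(T \right)} = 7$ ($n{\left(T \right)} = 4 + 3 = 7$)
$Z = - \frac{100}{7} \approx -14.286$
$v{\left(D{\left(6 \right)} \right)} Z = \left(3 + 6\right)^{2} \left(- \frac{100}{7}\right) = 9^{2} \left(- \frac{100}{7}\right) = 81 \left(- \frac{100}{7}\right) = - \frac{8100}{7}$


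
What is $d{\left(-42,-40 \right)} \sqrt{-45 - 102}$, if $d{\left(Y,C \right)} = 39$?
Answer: $273 i \sqrt{3} \approx 472.85 i$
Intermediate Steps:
$d{\left(-42,-40 \right)} \sqrt{-45 - 102} = 39 \sqrt{-45 - 102} = 39 \sqrt{-147} = 39 \cdot 7 i \sqrt{3} = 273 i \sqrt{3}$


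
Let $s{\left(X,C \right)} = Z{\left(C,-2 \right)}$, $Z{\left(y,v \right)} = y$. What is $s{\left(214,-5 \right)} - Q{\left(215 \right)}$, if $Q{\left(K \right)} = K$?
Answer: $-220$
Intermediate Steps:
$s{\left(X,C \right)} = C$
$s{\left(214,-5 \right)} - Q{\left(215 \right)} = -5 - 215 = -220$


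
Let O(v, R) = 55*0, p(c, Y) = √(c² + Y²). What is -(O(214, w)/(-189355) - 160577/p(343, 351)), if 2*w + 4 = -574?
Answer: 160577*√9634/48170 ≈ 327.20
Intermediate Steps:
w = -289 (w = -2 + (½)*(-574) = -2 - 287 = -289)
p(c, Y) = √(Y² + c²)
O(v, R) = 0
-(O(214, w)/(-189355) - 160577/p(343, 351)) = -(0/(-189355) - 160577/√(351² + 343²)) = -(0*(-1/189355) - 160577/√(123201 + 117649)) = -(0 - 160577*√9634/48170) = -(-160577)*√9634/48170 = 160577*√9634/48170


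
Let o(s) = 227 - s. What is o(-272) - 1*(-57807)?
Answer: 58306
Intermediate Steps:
o(-272) - 1*(-57807) = (227 - 1*(-272)) - 1*(-57807) = (227 + 272) + 57807 = 499 + 57807 = 58306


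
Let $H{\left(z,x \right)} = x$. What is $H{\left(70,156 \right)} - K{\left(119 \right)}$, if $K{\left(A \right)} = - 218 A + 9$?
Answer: $26089$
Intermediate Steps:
$K{\left(A \right)} = 9 - 218 A$
$H{\left(70,156 \right)} - K{\left(119 \right)} = 156 - \left(9 - 25942\right) = 156 - -25933 = 156 + 25933 = 26089$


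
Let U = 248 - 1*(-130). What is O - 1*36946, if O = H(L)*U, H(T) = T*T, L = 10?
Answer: 854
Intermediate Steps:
H(T) = T²
U = 378 (U = 248 + 130 = 378)
O = 37800 (O = 10²*378 = 100*378 = 37800)
O - 1*36946 = 37800 - 1*36946 = 37800 - 36946 = 854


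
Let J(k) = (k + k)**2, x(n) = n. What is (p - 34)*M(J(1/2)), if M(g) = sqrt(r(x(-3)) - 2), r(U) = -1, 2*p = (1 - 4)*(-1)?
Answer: -65*I*sqrt(3)/2 ≈ -56.292*I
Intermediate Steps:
J(k) = 4*k**2 (J(k) = (2*k)**2 = 4*k**2)
p = 3/2 (p = ((1 - 4)*(-1))/2 = (-3*(-1))/2 = (1/2)*3 = 3/2 ≈ 1.5000)
M(g) = I*sqrt(3) (M(g) = sqrt(-1 - 2) = sqrt(-3) = I*sqrt(3))
(p - 34)*M(J(1/2)) = (3/2 - 34)*(I*sqrt(3)) = -65*I*sqrt(3)/2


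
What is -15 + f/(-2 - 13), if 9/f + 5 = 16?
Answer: -828/55 ≈ -15.055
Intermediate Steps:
f = 9/11 (f = 9/(-5 + 16) = 9/11 ≈ 0.81818)
-15 + f/(-2 - 13) = -15 + 9/(11*(-2 - 13)) = -15 + (9/11)/(-15) = -15 + (9/11)*(-1/15) = -15 - 3/55 = -828/55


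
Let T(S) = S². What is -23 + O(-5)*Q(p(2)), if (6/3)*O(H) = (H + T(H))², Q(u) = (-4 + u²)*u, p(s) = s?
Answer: -23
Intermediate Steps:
Q(u) = u*(-4 + u²)
O(H) = (H + H²)²/2
-23 + O(-5)*Q(p(2)) = -23 + ((½)*(-5)²*(1 - 5)²)*(2*(-4 + 2²)) = -23 + ((½)*25*(-4)²)*(2*(-4 + 4)) = -23 + ((½)*25*16)*(2*0) = -23 + 200*0 = -23 + 0 = -23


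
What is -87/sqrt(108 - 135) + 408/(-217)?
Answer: -408/217 + 29*I*sqrt(3)/3 ≈ -1.8802 + 16.743*I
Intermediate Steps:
-87/sqrt(108 - 135) + 408/(-217) = -87*(-I*sqrt(3)/9) + 408*(-1/217) = -87*(-I*sqrt(3)/9) - 408/217 = -(-29)*I*sqrt(3)/3 - 408/217 = 29*I*sqrt(3)/3 - 408/217 = -408/217 + 29*I*sqrt(3)/3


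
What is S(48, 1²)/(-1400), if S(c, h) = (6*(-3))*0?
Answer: 0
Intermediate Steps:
S(c, h) = 0 (S(c, h) = -18*0 = 0)
S(48, 1²)/(-1400) = 0/(-1400) = 0*(-1/1400) = 0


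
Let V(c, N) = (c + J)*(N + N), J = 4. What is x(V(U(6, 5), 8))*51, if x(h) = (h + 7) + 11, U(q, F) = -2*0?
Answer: 4182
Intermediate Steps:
U(q, F) = 0
V(c, N) = 2*N*(4 + c) (V(c, N) = (c + 4)*(N + N) = (4 + c)*(2*N) = 2*N*(4 + c))
x(h) = 18 + h (x(h) = (7 + h) + 11 = 18 + h)
x(V(U(6, 5), 8))*51 = (18 + 2*8*(4 + 0))*51 = (18 + 2*8*4)*51 = (18 + 64)*51 = 82*51 = 4182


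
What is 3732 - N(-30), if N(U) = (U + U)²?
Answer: 132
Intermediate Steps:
N(U) = 4*U² (N(U) = (2*U)² = 4*U²)
3732 - N(-30) = 3732 - 4*(-30)² = 3732 - 4*900 = 3732 - 1*3600 = 3732 - 3600 = 132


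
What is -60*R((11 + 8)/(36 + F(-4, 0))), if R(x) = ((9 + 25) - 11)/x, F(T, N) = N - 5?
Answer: -42780/19 ≈ -2251.6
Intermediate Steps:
F(T, N) = -5 + N
R(x) = 23/x (R(x) = (34 - 11)/x = 23/x)
-60*R((11 + 8)/(36 + F(-4, 0))) = -1380/((11 + 8)/(36 + (-5 + 0))) = -1380/(19/(36 - 5)) = -1380/(19/31) = -1380/(19*(1/31)) = -1380/19/31 = -1380*31/19 = -60*713/19 = -42780/19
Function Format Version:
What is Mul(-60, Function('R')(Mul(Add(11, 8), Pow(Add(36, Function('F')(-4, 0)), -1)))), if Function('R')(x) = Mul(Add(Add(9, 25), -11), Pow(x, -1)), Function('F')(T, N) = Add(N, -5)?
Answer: Rational(-42780, 19) ≈ -2251.6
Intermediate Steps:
Function('F')(T, N) = Add(-5, N)
Function('R')(x) = Mul(23, Pow(x, -1)) (Function('R')(x) = Mul(Add(34, -11), Pow(x, -1)) = Mul(23, Pow(x, -1)))
Mul(-60, Function('R')(Mul(Add(11, 8), Pow(Add(36, Function('F')(-4, 0)), -1)))) = Mul(-60, Mul(23, Pow(Mul(Add(11, 8), Pow(Add(36, Add(-5, 0)), -1)), -1))) = Mul(-60, Mul(23, Pow(Mul(19, Pow(Add(36, -5), -1)), -1))) = Mul(-60, Mul(23, Pow(Mul(19, Pow(31, -1)), -1))) = Mul(-60, Mul(23, Pow(Mul(19, Rational(1, 31)), -1))) = Mul(-60, Mul(23, Pow(Rational(19, 31), -1))) = Mul(-60, Mul(23, Rational(31, 19))) = Mul(-60, Rational(713, 19)) = Rational(-42780, 19)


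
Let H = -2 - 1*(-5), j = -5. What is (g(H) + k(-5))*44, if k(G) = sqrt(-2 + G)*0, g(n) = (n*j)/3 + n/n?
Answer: -176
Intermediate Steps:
H = 3 (H = -2 + 5 = 3)
g(n) = 1 - 5*n/3 (g(n) = (n*(-5))/3 + n/n = -5*n*(1/3) + 1 = -5*n/3 + 1 = 1 - 5*n/3)
k(G) = 0
(g(H) + k(-5))*44 = ((1 - 5/3*3) + 0)*44 = ((1 - 5) + 0)*44 = (-4 + 0)*44 = -4*44 = -176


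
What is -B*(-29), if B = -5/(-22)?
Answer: 145/22 ≈ 6.5909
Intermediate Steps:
B = 5/22 (B = -5*(-1/22) = 5/22 ≈ 0.22727)
-B*(-29) = -1*5/22*(-29) = -5/22*(-29) = 145/22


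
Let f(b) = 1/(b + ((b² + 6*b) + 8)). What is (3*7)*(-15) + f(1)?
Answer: -5039/16 ≈ -314.94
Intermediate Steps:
f(b) = 1/(8 + b² + 7*b) (f(b) = 1/(b + (8 + b² + 6*b)) = 1/(8 + b² + 7*b))
(3*7)*(-15) + f(1) = (3*7)*(-15) + 1/(8 + 1² + 7*1) = 21*(-15) + 1/(8 + 1 + 7) = -315 + 1/16 = -5039/16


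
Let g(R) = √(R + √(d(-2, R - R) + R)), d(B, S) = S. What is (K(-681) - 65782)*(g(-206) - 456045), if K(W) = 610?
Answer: 29721364740 - 65172*√(-206 + I*√206) ≈ 2.9721e+10 - 9.3596e+5*I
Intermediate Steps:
g(R) = √(R + √R) (g(R) = √(R + √((R - R) + R)) = √(R + √(0 + R)) = √(R + √R))
(K(-681) - 65782)*(g(-206) - 456045) = (610 - 65782)*(√(-206 + √(-206)) - 456045) = -65172*(√(-206 + I*√206) - 456045) = -65172*(-456045 + √(-206 + I*√206)) = 29721364740 - 65172*√(-206 + I*√206)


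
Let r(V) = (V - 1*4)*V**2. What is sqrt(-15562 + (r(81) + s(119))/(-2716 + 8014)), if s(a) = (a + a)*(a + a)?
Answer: I*sqrt(433830094230)/5298 ≈ 124.32*I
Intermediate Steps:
s(a) = 4*a**2 (s(a) = (2*a)*(2*a) = 4*a**2)
r(V) = V**2*(-4 + V) (r(V) = (V - 4)*V**2 = (-4 + V)*V**2 = V**2*(-4 + V))
sqrt(-15562 + (r(81) + s(119))/(-2716 + 8014)) = sqrt(-15562 + (81**2*(-4 + 81) + 4*119**2)/(-2716 + 8014)) = sqrt(-15562 + (6561*77 + 4*14161)/5298) = sqrt(-15562 + (505197 + 56644)*(1/5298)) = sqrt(-15562 + 561841*(1/5298)) = sqrt(-15562 + 561841/5298) = sqrt(-81885635/5298) = I*sqrt(433830094230)/5298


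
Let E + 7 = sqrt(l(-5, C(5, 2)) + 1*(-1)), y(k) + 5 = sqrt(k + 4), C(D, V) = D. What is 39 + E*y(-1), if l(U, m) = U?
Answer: 39 + (5 - sqrt(3))*(7 - I*sqrt(6)) ≈ 61.876 - 8.0048*I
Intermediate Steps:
y(k) = -5 + sqrt(4 + k) (y(k) = -5 + sqrt(k + 4) = -5 + sqrt(4 + k))
E = -7 + I*sqrt(6) (E = -7 + sqrt(-5 + 1*(-1)) = -7 + sqrt(-5 - 1) = -7 + sqrt(-6) = -7 + I*sqrt(6) ≈ -7.0 + 2.4495*I)
39 + E*y(-1) = 39 + (-7 + I*sqrt(6))*(-5 + sqrt(4 - 1)) = 39 + (-7 + I*sqrt(6))*(-5 + sqrt(3))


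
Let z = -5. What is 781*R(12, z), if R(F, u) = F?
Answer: 9372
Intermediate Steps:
781*R(12, z) = 781*12 = 9372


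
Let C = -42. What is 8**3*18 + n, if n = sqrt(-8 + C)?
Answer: 9216 + 5*I*sqrt(2) ≈ 9216.0 + 7.0711*I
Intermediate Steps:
n = 5*I*sqrt(2) (n = sqrt(-8 - 42) = sqrt(-50) = 5*I*sqrt(2) ≈ 7.0711*I)
8**3*18 + n = 8**3*18 + 5*I*sqrt(2) = 512*18 + 5*I*sqrt(2) = 9216 + 5*I*sqrt(2)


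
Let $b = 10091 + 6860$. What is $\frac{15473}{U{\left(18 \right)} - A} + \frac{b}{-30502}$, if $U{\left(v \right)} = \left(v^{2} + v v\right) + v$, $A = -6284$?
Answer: $\frac{88536999}{52997225} \approx 1.6706$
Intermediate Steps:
$U{\left(v \right)} = v + 2 v^{2}$ ($U{\left(v \right)} = \left(v^{2} + v^{2}\right) + v = 2 v^{2} + v = v + 2 v^{2}$)
$b = 16951$
$\frac{15473}{U{\left(18 \right)} - A} + \frac{b}{-30502} = \frac{15473}{18 \left(1 + 2 \cdot 18\right) - -6284} + \frac{16951}{-30502} = \frac{15473}{18 \left(1 + 36\right) + 6284} + 16951 \left(- \frac{1}{30502}\right) = \frac{15473}{18 \cdot 37 + 6284} - \frac{16951}{30502} = \frac{15473}{666 + 6284} - \frac{16951}{30502} = \frac{15473}{6950} - \frac{16951}{30502} = \frac{88536999}{52997225}$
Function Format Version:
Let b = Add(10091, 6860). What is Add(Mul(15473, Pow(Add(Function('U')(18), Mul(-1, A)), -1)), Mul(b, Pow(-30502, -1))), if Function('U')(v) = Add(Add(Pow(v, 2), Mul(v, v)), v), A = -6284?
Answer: Rational(88536999, 52997225) ≈ 1.6706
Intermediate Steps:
Function('U')(v) = Add(v, Mul(2, Pow(v, 2))) (Function('U')(v) = Add(Add(Pow(v, 2), Pow(v, 2)), v) = Add(Mul(2, Pow(v, 2)), v) = Add(v, Mul(2, Pow(v, 2))))
b = 16951
Add(Mul(15473, Pow(Add(Function('U')(18), Mul(-1, A)), -1)), Mul(b, Pow(-30502, -1))) = Add(Mul(15473, Pow(Add(Mul(18, Add(1, Mul(2, 18))), Mul(-1, -6284)), -1)), Mul(16951, Pow(-30502, -1))) = Add(Mul(15473, Pow(Add(Mul(18, Add(1, 36)), 6284), -1)), Mul(16951, Rational(-1, 30502))) = Add(Mul(15473, Pow(Add(Mul(18, 37), 6284), -1)), Rational(-16951, 30502)) = Add(Mul(15473, Pow(Add(666, 6284), -1)), Rational(-16951, 30502)) = Add(Mul(15473, Pow(6950, -1)), Rational(-16951, 30502)) = Add(Mul(15473, Rational(1, 6950)), Rational(-16951, 30502)) = Add(Rational(15473, 6950), Rational(-16951, 30502)) = Rational(88536999, 52997225)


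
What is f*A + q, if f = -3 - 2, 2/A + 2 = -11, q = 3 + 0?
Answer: 49/13 ≈ 3.7692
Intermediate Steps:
q = 3
A = -2/13 (A = 2/(-2 - 11) = 2/(-13) = 2*(-1/13) = -2/13 ≈ -0.15385)
f = -5
f*A + q = -5*(-2/13) + 3 = 10/13 + 3 = 49/13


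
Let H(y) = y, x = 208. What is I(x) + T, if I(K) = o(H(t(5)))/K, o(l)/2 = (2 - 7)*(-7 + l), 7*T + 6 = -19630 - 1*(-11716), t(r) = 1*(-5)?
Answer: -205815/182 ≈ -1130.9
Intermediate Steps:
t(r) = -5
T = -7920/7 (T = -6/7 + (-19630 - 1*(-11716))/7 = -6/7 + (-19630 + 11716)/7 = -6/7 + (1/7)*(-7914) = -6/7 - 7914/7 = -7920/7 ≈ -1131.4)
o(l) = 70 - 10*l (o(l) = 2*((2 - 7)*(-7 + l)) = 2*(-5*(-7 + l)) = 2*(35 - 5*l) = 70 - 10*l)
I(K) = 120/K (I(K) = (70 - 10*(-5))/K = (70 + 50)/K = 120/K)
I(x) + T = 120/208 - 7920/7 = 120*(1/208) - 7920/7 = 15/26 - 7920/7 = -205815/182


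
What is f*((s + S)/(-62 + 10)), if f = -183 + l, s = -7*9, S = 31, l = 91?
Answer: -736/13 ≈ -56.615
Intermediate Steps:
s = -63
f = -92 (f = -183 + 91 = -92)
f*((s + S)/(-62 + 10)) = -92*(-63 + 31)/(-62 + 10) = -(-2944)/(-52) = -(-2944)*(-1)/52 = -92*8/13 = -736/13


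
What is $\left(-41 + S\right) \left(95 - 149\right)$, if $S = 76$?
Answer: $-1890$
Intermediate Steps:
$\left(-41 + S\right) \left(95 - 149\right) = \left(-41 + 76\right) \left(95 - 149\right) = 35 \left(-54\right) = -1890$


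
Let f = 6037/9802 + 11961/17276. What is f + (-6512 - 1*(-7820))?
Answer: 110858704675/84669676 ≈ 1309.3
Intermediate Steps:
f = 110768467/84669676 (f = 6037*(1/9802) + 11961*(1/17276) = 6037/9802 + 11961/17276 = 110768467/84669676 ≈ 1.3082)
f + (-6512 - 1*(-7820)) = 110768467/84669676 + (-6512 - 1*(-7820)) = 110768467/84669676 + (-6512 + 7820) = 110768467/84669676 + 1308 = 110858704675/84669676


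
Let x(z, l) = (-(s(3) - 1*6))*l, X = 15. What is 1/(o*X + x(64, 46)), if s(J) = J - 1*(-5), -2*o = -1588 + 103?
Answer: 2/22091 ≈ 9.0535e-5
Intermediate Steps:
o = 1485/2 (o = -(-1588 + 103)/2 = -1/2*(-1485) = 1485/2 ≈ 742.50)
s(J) = 5 + J (s(J) = J + 5 = 5 + J)
x(z, l) = -2*l (x(z, l) = (-((5 + 3) - 1*6))*l = (-(8 - 6))*l = (-1*2)*l = -2*l)
1/(o*X + x(64, 46)) = 1/((1485/2)*15 - 2*46) = 1/(22275/2 - 92) = 1/(22091/2) = 2/22091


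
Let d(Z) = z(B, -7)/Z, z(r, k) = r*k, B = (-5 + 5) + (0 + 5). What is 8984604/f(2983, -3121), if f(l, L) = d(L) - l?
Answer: -7010237271/2327477 ≈ -3011.9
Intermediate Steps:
B = 5 (B = 0 + 5 = 5)
z(r, k) = k*r
d(Z) = -35/Z (d(Z) = (-7*5)/Z = -35/Z)
f(l, L) = -l - 35/L (f(l, L) = -35/L - l = -l - 35/L)
8984604/f(2983, -3121) = 8984604/(-1*2983 - 35/(-3121)) = 8984604/(-2983 - 35*(-1/3121)) = 8984604/(-2983 + 35/3121) = 8984604/(-9309908/3121) = 8984604*(-3121/9309908) = -7010237271/2327477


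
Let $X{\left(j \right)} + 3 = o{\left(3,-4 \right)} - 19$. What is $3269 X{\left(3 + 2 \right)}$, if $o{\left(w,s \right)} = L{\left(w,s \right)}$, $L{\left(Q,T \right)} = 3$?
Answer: $-62111$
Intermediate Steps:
$o{\left(w,s \right)} = 3$
$X{\left(j \right)} = -19$ ($X{\left(j \right)} = -3 + \left(3 - 19\right) = -3 - 16 = -19$)
$3269 X{\left(3 + 2 \right)} = 3269 \left(-19\right) = -62111$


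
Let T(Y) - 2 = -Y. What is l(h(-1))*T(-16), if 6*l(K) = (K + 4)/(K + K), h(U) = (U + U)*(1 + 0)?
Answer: -3/2 ≈ -1.5000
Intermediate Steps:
T(Y) = 2 - Y
h(U) = 2*U (h(U) = (2*U)*1 = 2*U)
l(K) = (4 + K)/(12*K) (l(K) = ((K + 4)/(K + K))/6 = ((4 + K)/((2*K)))/6 = ((4 + K)*(1/(2*K)))/6 = ((4 + K)/(2*K))/6 = (4 + K)/(12*K))
l(h(-1))*T(-16) = ((4 + 2*(-1))/(12*((2*(-1)))))*(2 - 1*(-16)) = ((1/12)*(4 - 2)/(-2))*(2 + 16) = ((1/12)*(-½)*2)*18 = -1/12*18 = -3/2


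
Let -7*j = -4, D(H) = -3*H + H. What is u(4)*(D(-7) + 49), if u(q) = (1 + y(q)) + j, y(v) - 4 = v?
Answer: 603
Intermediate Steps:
y(v) = 4 + v
D(H) = -2*H
j = 4/7 (j = -⅐*(-4) = 4/7 ≈ 0.57143)
u(q) = 39/7 + q (u(q) = (1 + (4 + q)) + 4/7 = (5 + q) + 4/7 = 39/7 + q)
u(4)*(D(-7) + 49) = (39/7 + 4)*(-2*(-7) + 49) = 67*(14 + 49)/7 = (67/7)*63 = 603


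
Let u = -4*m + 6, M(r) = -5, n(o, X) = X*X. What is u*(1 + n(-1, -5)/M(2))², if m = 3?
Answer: -96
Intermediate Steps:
n(o, X) = X²
u = -6 (u = -4*3 + 6 = -12 + 6 = -6)
u*(1 + n(-1, -5)/M(2))² = -6*(1 + (-5)²/(-5))² = -6*(1 + 25*(-⅕))² = -6*(1 - 5)² = -6*(-4)² = -6*16 = -96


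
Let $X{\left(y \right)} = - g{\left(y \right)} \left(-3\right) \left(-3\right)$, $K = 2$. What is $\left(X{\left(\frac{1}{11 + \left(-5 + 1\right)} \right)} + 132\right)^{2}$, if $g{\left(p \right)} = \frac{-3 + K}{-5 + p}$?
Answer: $\frac{19580625}{1156} \approx 16938.0$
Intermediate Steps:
$g{\left(p \right)} = - \frac{1}{-5 + p}$ ($g{\left(p \right)} = \frac{-3 + 2}{-5 + p} = - \frac{1}{-5 + p}$)
$X{\left(y \right)} = \frac{9}{-5 + y}$ ($X{\left(y \right)} = - - \frac{1}{-5 + y} \left(-3\right) \left(-3\right) = - \frac{3}{-5 + y} \left(-3\right) = - \frac{-9}{-5 + y} = \frac{9}{-5 + y}$)
$\left(X{\left(\frac{1}{11 + \left(-5 + 1\right)} \right)} + 132\right)^{2} = \left(\frac{9}{-5 + \frac{1}{11 + \left(-5 + 1\right)}} + 132\right)^{2} = \left(\frac{9}{-5 + \frac{1}{11 - 4}} + 132\right)^{2} = \left(\frac{9}{-5 + \frac{1}{7}} + 132\right)^{2} = \left(\frac{9}{- \frac{34}{7}} + 132\right)^{2} = \left(9 \left(- \frac{7}{34}\right) + 132\right)^{2} = \left(- \frac{63}{34} + 132\right)^{2} = \left(\frac{4425}{34}\right)^{2} = \frac{19580625}{1156}$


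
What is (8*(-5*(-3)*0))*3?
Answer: 0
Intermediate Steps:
(8*(-5*(-3)*0))*3 = (8*(15*0))*3 = (8*0)*3 = 0*3 = 0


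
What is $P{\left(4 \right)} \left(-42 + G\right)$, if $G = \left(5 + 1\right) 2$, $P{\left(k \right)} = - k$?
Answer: $120$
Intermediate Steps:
$G = 12$ ($G = 6 \cdot 2 = 12$)
$P{\left(4 \right)} \left(-42 + G\right) = \left(-1\right) 4 \left(-42 + 12\right) = \left(-4\right) \left(-30\right) = 120$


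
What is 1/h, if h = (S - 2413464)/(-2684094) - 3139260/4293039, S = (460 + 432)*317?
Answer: 1920486703611/120184877810 ≈ 15.979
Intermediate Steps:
S = 282764 (S = 892*317 = 282764)
h = 120184877810/1920486703611 (h = (282764 - 2413464)/(-2684094) - 3139260/4293039 = -2130700*(-1/2684094) - 3139260*1/4293039 = 1065350/1342047 - 1046420/1431013 = 120184877810/1920486703611 ≈ 0.062580)
1/h = 1/(120184877810/1920486703611) = 1920486703611/120184877810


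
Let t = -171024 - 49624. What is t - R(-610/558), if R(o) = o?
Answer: -61560487/279 ≈ -2.2065e+5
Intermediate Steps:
t = -220648
t - R(-610/558) = -220648 - (-610)/558 = -220648 - 1*(-305/279) = -220648 + 305/279 = -61560487/279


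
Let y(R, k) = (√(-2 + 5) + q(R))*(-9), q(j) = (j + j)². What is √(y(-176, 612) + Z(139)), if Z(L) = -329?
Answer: √(-1115465 - 9*√3) ≈ 1056.2*I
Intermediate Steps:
q(j) = 4*j² (q(j) = (2*j)² = 4*j²)
y(R, k) = -36*R² - 9*√3 (y(R, k) = (√(-2 + 5) + 4*R²)*(-9) = (√3 + 4*R²)*(-9) = -36*R² - 9*√3)
√(y(-176, 612) + Z(139)) = √((-36*(-176)² - 9*√3) - 329) = √((-36*30976 - 9*√3) - 329) = √((-1115136 - 9*√3) - 329) = √(-1115465 - 9*√3)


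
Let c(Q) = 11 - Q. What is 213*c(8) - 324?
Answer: 315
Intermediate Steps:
213*c(8) - 324 = 213*(11 - 1*8) - 324 = 213*(11 - 8) - 324 = 213*3 - 324 = 639 - 324 = 315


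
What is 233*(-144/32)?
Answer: -2097/2 ≈ -1048.5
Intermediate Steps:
233*(-144/32) = 233*(-144*1/32) = 233*(-9/2) = -2097/2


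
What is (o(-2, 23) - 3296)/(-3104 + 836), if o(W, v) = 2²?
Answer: 823/567 ≈ 1.4515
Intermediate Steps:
o(W, v) = 4
(o(-2, 23) - 3296)/(-3104 + 836) = (4 - 3296)/(-3104 + 836) = -3292/(-2268) = -3292*(-1/2268) = 823/567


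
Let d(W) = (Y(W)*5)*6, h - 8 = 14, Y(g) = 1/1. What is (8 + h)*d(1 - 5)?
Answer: 900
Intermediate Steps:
Y(g) = 1
h = 22 (h = 8 + 14 = 22)
d(W) = 30 (d(W) = (1*5)*6 = 5*6 = 30)
(8 + h)*d(1 - 5) = (8 + 22)*30 = 30*30 = 900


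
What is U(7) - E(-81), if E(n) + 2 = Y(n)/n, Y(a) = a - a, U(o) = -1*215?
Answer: -213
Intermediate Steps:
U(o) = -215
Y(a) = 0
E(n) = -2 (E(n) = -2 + 0/n = -2 + 0 = -2)
U(7) - E(-81) = -215 - 1*(-2) = -215 + 2 = -213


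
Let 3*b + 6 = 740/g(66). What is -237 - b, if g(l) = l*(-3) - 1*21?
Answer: -153655/657 ≈ -233.87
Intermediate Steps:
g(l) = -21 - 3*l (g(l) = -3*l - 21 = -21 - 3*l)
b = -2054/657 (b = -2 + (740/(-21 - 3*66))/3 = -2 + (740/(-21 - 198))/3 = -2 + (740/(-219))/3 = -2 + (740*(-1/219))/3 = -2 + (⅓)*(-740/219) = -2 - 740/657 = -2054/657 ≈ -3.1263)
-237 - b = -237 - 1*(-2054/657) = -237 + 2054/657 = -153655/657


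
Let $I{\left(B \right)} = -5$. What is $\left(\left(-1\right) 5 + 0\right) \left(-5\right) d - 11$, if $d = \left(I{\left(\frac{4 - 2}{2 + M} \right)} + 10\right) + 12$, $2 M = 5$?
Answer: $414$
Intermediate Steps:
$M = \frac{5}{2}$ ($M = \frac{1}{2} \cdot 5 = \frac{5}{2} \approx 2.5$)
$d = 17$ ($d = \left(-5 + 10\right) + 12 = 5 + 12 = 17$)
$\left(\left(-1\right) 5 + 0\right) \left(-5\right) d - 11 = \left(\left(-1\right) 5 + 0\right) \left(-5\right) 17 - 11 = \left(-5 + 0\right) \left(-5\right) 17 - 11 = \left(-5\right) \left(-5\right) 17 - 11 = 25 \cdot 17 - 11 = 425 - 11 = 414$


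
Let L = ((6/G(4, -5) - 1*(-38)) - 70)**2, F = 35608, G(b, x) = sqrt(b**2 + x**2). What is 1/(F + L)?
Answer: 15394967/563960437252 + 984*sqrt(41)/140990109313 ≈ 2.7343e-5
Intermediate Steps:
L = (-32 + 6*sqrt(41)/41)**2 (L = ((6/(sqrt(4**2 + (-5)**2)) - 1*(-38)) - 70)**2 = ((6/(sqrt(16 + 25)) + 38) - 70)**2 = ((6/(sqrt(41)) + 38) - 70)**2 = ((6*(sqrt(41)/41) + 38) - 70)**2 = ((6*sqrt(41)/41 + 38) - 70)**2 = ((38 + 6*sqrt(41)/41) - 70)**2 = (-32 + 6*sqrt(41)/41)**2 ≈ 964.91)
1/(F + L) = 1/(35608 + (42020/41 - 384*sqrt(41)/41)) = 1/(1501948/41 - 384*sqrt(41)/41)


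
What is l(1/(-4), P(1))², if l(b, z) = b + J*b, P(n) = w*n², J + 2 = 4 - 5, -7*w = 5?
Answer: ¼ ≈ 0.25000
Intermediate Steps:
w = -5/7 (w = -⅐*5 = -5/7 ≈ -0.71429)
J = -3 (J = -2 + (4 - 5) = -2 - 1 = -3)
P(n) = -5*n²/7
l(b, z) = -2*b (l(b, z) = b - 3*b = -2*b)
l(1/(-4), P(1))² = (-2/(-4))² = (-2*(-¼))² = (½)² = ¼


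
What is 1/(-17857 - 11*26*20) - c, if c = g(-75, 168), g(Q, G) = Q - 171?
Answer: 5799941/23577 ≈ 246.00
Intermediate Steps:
g(Q, G) = -171 + Q
c = -246 (c = -171 - 75 = -246)
1/(-17857 - 11*26*20) - c = 1/(-17857 - 11*26*20) - 1*(-246) = 1/(-17857 - 286*20) + 246 = 1/(-17857 - 5720) + 246 = 1/(-23577) + 246 = -1/23577 + 246 = 5799941/23577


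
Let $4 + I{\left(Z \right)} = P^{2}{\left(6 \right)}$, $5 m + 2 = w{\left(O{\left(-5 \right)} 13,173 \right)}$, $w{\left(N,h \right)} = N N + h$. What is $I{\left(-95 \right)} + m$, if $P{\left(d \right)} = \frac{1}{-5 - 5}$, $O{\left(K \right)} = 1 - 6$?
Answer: $\frac{87521}{100} \approx 875.21$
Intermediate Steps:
$O{\left(K \right)} = -5$ ($O{\left(K \right)} = 1 - 6 = -5$)
$w{\left(N,h \right)} = h + N^{2}$ ($w{\left(N,h \right)} = N^{2} + h = h + N^{2}$)
$P{\left(d \right)} = - \frac{1}{10}$ ($P{\left(d \right)} = \frac{1}{-10} = - \frac{1}{10}$)
$m = \frac{4396}{5}$ ($m = - \frac{2}{5} + \frac{173 + \left(\left(-5\right) 13\right)^{2}}{5} = - \frac{2}{5} + \frac{173 + \left(-65\right)^{2}}{5} = - \frac{2}{5} + \frac{173 + 4225}{5} = - \frac{2}{5} + \frac{1}{5} \cdot 4398 = - \frac{2}{5} + \frac{4398}{5} = \frac{4396}{5} \approx 879.2$)
$I{\left(Z \right)} = - \frac{399}{100}$ ($I{\left(Z \right)} = -4 + \left(- \frac{1}{10}\right)^{2} = -4 + \frac{1}{100} = - \frac{399}{100}$)
$I{\left(-95 \right)} + m = - \frac{399}{100} + \frac{4396}{5} = \frac{87521}{100}$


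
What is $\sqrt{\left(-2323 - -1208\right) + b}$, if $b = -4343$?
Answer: $i \sqrt{5458} \approx 73.878 i$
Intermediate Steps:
$\sqrt{\left(-2323 - -1208\right) + b} = \sqrt{\left(-2323 - -1208\right) - 4343} = \sqrt{\left(-2323 + 1208\right) - 4343} = \sqrt{-1115 - 4343} = \sqrt{-5458} = i \sqrt{5458}$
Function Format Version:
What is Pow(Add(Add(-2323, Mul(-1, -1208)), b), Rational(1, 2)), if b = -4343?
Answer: Mul(I, Pow(5458, Rational(1, 2))) ≈ Mul(73.878, I)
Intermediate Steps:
Pow(Add(Add(-2323, Mul(-1, -1208)), b), Rational(1, 2)) = Pow(Add(Add(-2323, Mul(-1, -1208)), -4343), Rational(1, 2)) = Pow(Add(Add(-2323, 1208), -4343), Rational(1, 2)) = Pow(Add(-1115, -4343), Rational(1, 2)) = Pow(-5458, Rational(1, 2)) = Mul(I, Pow(5458, Rational(1, 2)))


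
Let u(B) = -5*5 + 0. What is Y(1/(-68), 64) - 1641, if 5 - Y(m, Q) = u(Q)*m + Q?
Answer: -115625/68 ≈ -1700.4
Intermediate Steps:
u(B) = -25 (u(B) = -25 + 0 = -25)
Y(m, Q) = 5 - Q + 25*m (Y(m, Q) = 5 - (-25*m + Q) = 5 - (Q - 25*m) = 5 + (-Q + 25*m) = 5 - Q + 25*m)
Y(1/(-68), 64) - 1641 = (5 - 1*64 + 25/(-68)) - 1641 = (5 - 64 + 25*(-1/68)) - 1641 = (5 - 64 - 25/68) - 1641 = -4037/68 - 1641 = -115625/68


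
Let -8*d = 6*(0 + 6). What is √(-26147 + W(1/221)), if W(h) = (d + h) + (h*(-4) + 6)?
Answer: I*√5107892114/442 ≈ 161.7*I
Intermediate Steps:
d = -9/2 (d = -3*(0 + 6)/4 = -3*6/4 = -⅛*36 = -9/2 ≈ -4.5000)
W(h) = 3/2 - 3*h (W(h) = (-9/2 + h) + (h*(-4) + 6) = (-9/2 + h) + (-4*h + 6) = (-9/2 + h) + (6 - 4*h) = 3/2 - 3*h)
√(-26147 + W(1/221)) = √(-26147 + (3/2 - 3/221)) = √(-26147 + 657/442) = √(-11556317/442) = I*√5107892114/442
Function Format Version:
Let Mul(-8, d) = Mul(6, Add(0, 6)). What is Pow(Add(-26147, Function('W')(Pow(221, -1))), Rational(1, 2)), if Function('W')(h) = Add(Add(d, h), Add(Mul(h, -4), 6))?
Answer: Mul(Rational(1, 442), I, Pow(5107892114, Rational(1, 2))) ≈ Mul(161.70, I)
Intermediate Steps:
d = Rational(-9, 2) (d = Mul(Rational(-1, 8), Mul(6, Add(0, 6))) = Mul(Rational(-1, 8), Mul(6, 6)) = Mul(Rational(-1, 8), 36) = Rational(-9, 2) ≈ -4.5000)
Function('W')(h) = Add(Rational(3, 2), Mul(-3, h)) (Function('W')(h) = Add(Add(Rational(-9, 2), h), Add(Mul(h, -4), 6)) = Add(Add(Rational(-9, 2), h), Add(Mul(-4, h), 6)) = Add(Add(Rational(-9, 2), h), Add(6, Mul(-4, h))) = Add(Rational(3, 2), Mul(-3, h)))
Pow(Add(-26147, Function('W')(Pow(221, -1))), Rational(1, 2)) = Pow(Add(-26147, Add(Rational(3, 2), Mul(-3, Pow(221, -1)))), Rational(1, 2)) = Pow(Add(-26147, Add(Rational(3, 2), Mul(-3, Rational(1, 221)))), Rational(1, 2)) = Pow(Add(-26147, Add(Rational(3, 2), Rational(-3, 221))), Rational(1, 2)) = Pow(Add(-26147, Rational(657, 442)), Rational(1, 2)) = Pow(Rational(-11556317, 442), Rational(1, 2)) = Mul(Rational(1, 442), I, Pow(5107892114, Rational(1, 2)))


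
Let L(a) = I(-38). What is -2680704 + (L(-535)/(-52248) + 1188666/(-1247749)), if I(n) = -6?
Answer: -29126927012613347/10865398292 ≈ -2.6807e+6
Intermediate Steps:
L(a) = -6
-2680704 + (L(-535)/(-52248) + 1188666/(-1247749)) = -2680704 + (-6/(-52248) + 1188666/(-1247749)) = -2680704 + (-6*(-1/52248) + 1188666*(-1/1247749)) = -2680704 + (1/8708 - 1188666/1247749) = -2680704 - 10349655779/10865398292 = -29126927012613347/10865398292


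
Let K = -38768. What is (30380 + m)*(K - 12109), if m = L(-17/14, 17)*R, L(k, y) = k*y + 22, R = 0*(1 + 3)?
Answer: -1545643260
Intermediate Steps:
R = 0 (R = 0*4 = 0)
L(k, y) = 22 + k*y
m = 0 (m = (22 - 17/14*17)*0 = (22 - 289/14)*0 = (19/14)*0 = 0)
(30380 + m)*(K - 12109) = (30380 + 0)*(-38768 - 12109) = 30380*(-50877) = -1545643260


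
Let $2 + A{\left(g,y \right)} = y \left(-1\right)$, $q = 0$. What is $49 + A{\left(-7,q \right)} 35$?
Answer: $-21$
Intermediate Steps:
$A{\left(g,y \right)} = -2 - y$ ($A{\left(g,y \right)} = -2 + y \left(-1\right) = -2 - y$)
$49 + A{\left(-7,q \right)} 35 = 49 + \left(-2 - 0\right) 35 = 49 + \left(-2 + 0\right) 35 = 49 - 70 = -21$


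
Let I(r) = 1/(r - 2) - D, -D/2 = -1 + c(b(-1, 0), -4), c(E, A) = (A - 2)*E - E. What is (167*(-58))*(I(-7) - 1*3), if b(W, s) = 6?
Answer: 7768172/9 ≈ 8.6313e+5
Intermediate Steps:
c(E, A) = -E + E*(-2 + A) (c(E, A) = (-2 + A)*E - E = E*(-2 + A) - E = -E + E*(-2 + A))
D = 86 (D = -2*(-1 + 6*(-3 - 4)) = -2*(-1 + 6*(-7)) = -2*(-1 - 42) = -2*(-43) = 86)
I(r) = -86 + 1/(-2 + r) (I(r) = 1/(r - 2) - 1*86 = 1/(-2 + r) - 86 = -86 + 1/(-2 + r))
(167*(-58))*(I(-7) - 1*3) = (167*(-58))*((173 - 86*(-7))/(-2 - 7) - 1*3) = -9686*((173 + 602)/(-9) - 3) = -9686*(-1/9*775 - 3) = -9686*(-775/9 - 3) = -9686*(-802/9) = 7768172/9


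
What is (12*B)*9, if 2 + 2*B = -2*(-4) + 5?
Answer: 594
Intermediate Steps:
B = 11/2 (B = -1 + (-2*(-4) + 5)/2 = -1 + (8 + 5)/2 = -1 + (½)*13 = -1 + 13/2 = 11/2 ≈ 5.5000)
(12*B)*9 = (12*(11/2))*9 = 66*9 = 594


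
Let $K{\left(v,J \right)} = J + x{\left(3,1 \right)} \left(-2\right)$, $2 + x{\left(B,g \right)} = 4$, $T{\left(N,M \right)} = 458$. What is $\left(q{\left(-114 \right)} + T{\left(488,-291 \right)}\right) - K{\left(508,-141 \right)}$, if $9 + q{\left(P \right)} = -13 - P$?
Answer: $695$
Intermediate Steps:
$x{\left(B,g \right)} = 2$ ($x{\left(B,g \right)} = -2 + 4 = 2$)
$q{\left(P \right)} = -22 - P$ ($q{\left(P \right)} = -9 - \left(13 + P\right) = -22 - P$)
$K{\left(v,J \right)} = -4 + J$ ($K{\left(v,J \right)} = J + 2 \left(-2\right) = J - 4 = -4 + J$)
$\left(q{\left(-114 \right)} + T{\left(488,-291 \right)}\right) - K{\left(508,-141 \right)} = \left(\left(-22 - -114\right) + 458\right) - \left(-4 - 141\right) = \left(\left(-22 + 114\right) + 458\right) - -145 = \left(92 + 458\right) + 145 = 550 + 145 = 695$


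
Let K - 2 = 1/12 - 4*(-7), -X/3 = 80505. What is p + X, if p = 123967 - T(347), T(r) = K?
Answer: -1410937/12 ≈ -1.1758e+5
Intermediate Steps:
X = -241515 (X = -3*80505 = -241515)
K = 361/12 (K = 2 + (1/12 - 4*(-7)) = 2 + (1/12 + 28) = 2 + 337/12 = 361/12 ≈ 30.083)
T(r) = 361/12
p = 1487243/12 (p = 123967 - 1*361/12 = 123967 - 361/12 = 1487243/12 ≈ 1.2394e+5)
p + X = 1487243/12 - 241515 = -1410937/12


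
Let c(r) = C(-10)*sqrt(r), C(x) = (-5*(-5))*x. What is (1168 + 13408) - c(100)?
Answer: 17076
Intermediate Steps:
C(x) = 25*x
c(r) = -250*sqrt(r) (c(r) = (25*(-10))*sqrt(r) = -250*sqrt(r))
(1168 + 13408) - c(100) = (1168 + 13408) - (-250)*sqrt(100) = 14576 - (-250)*10 = 14576 - 1*(-2500) = 14576 + 2500 = 17076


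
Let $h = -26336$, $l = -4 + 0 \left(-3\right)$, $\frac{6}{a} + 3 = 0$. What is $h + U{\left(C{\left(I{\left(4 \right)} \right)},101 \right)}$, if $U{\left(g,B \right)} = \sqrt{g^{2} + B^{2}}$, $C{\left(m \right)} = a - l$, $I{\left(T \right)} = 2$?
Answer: $-26336 + \sqrt{10205} \approx -26235.0$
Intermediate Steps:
$a = -2$ ($a = \frac{6}{-3 + 0} = \frac{6}{-3} = 6 \left(- \frac{1}{3}\right) = -2$)
$l = -4$ ($l = -4 + 0 = -4$)
$C{\left(m \right)} = 2$ ($C{\left(m \right)} = -2 - -4 = -2 + 4 = 2$)
$U{\left(g,B \right)} = \sqrt{B^{2} + g^{2}}$
$h + U{\left(C{\left(I{\left(4 \right)} \right)},101 \right)} = -26336 + \sqrt{101^{2} + 2^{2}} = -26336 + \sqrt{10201 + 4} = -26336 + \sqrt{10205}$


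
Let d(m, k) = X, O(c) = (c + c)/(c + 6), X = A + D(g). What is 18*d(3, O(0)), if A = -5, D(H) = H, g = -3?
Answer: -144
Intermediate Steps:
X = -8 (X = -5 - 3 = -8)
O(c) = 2*c/(6 + c) (O(c) = (2*c)/(6 + c) = 2*c/(6 + c))
d(m, k) = -8
18*d(3, O(0)) = 18*(-8) = -144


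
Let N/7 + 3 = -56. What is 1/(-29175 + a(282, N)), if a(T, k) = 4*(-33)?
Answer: -1/29307 ≈ -3.4122e-5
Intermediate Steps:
N = -413 (N = -21 + 7*(-56) = -21 - 392 = -413)
a(T, k) = -132
1/(-29175 + a(282, N)) = 1/(-29175 - 132) = 1/(-29307) = -1/29307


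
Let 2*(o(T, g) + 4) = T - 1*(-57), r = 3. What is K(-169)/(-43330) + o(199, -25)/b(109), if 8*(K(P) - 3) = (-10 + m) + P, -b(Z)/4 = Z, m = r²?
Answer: -5364963/18891880 ≈ -0.28398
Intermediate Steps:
m = 9 (m = 3² = 9)
b(Z) = -4*Z
K(P) = 23/8 + P/8 (K(P) = 3 + ((-10 + 9) + P)/8 = 3 + (-1 + P)/8 = 3 + (-⅛ + P/8) = 23/8 + P/8)
o(T, g) = 49/2 + T/2 (o(T, g) = -4 + (T - 1*(-57))/2 = -4 + (T + 57)/2 = -4 + (57 + T)/2 = -4 + (57/2 + T/2) = 49/2 + T/2)
K(-169)/(-43330) + o(199, -25)/b(109) = (23/8 + (⅛)*(-169))/(-43330) + (49/2 + (½)*199)/((-4*109)) = (23/8 - 169/8)*(-1/43330) + (49/2 + 199/2)/(-436) = -73/4*(-1/43330) + 124*(-1/436) = 73/173320 - 31/109 = -5364963/18891880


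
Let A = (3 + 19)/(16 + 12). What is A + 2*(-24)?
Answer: -661/14 ≈ -47.214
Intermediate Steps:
A = 11/14 (A = 22/28 = 22*(1/28) = 11/14 ≈ 0.78571)
A + 2*(-24) = 11/14 + 2*(-24) = 11/14 - 48 = -661/14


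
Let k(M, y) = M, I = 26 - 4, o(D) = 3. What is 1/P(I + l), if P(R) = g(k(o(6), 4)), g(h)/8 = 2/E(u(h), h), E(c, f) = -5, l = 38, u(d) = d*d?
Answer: -5/16 ≈ -0.31250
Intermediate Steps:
u(d) = d²
I = 22
g(h) = -16/5 (g(h) = 8*(2/(-5)) = 8*(2*(-⅕)) = 8*(-⅖) = -16/5)
P(R) = -16/5
1/P(I + l) = 1/(-16/5) = -5/16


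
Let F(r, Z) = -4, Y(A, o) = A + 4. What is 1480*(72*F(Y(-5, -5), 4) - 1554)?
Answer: -2726160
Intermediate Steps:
Y(A, o) = 4 + A
1480*(72*F(Y(-5, -5), 4) - 1554) = 1480*(72*(-4) - 1554) = 1480*(-288 - 1554) = 1480*(-1842) = -2726160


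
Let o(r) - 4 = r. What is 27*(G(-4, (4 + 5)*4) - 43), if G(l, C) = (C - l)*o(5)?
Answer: 8559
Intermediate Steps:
o(r) = 4 + r
G(l, C) = -9*l + 9*C (G(l, C) = (C - l)*(4 + 5) = (C - l)*9 = -9*l + 9*C)
27*(G(-4, (4 + 5)*4) - 43) = 27*((-9*(-4) + 9*((4 + 5)*4)) - 43) = 27*((36 + 9*(9*4)) - 43) = 27*((36 + 9*36) - 43) = 27*((36 + 324) - 43) = 27*(360 - 43) = 27*317 = 8559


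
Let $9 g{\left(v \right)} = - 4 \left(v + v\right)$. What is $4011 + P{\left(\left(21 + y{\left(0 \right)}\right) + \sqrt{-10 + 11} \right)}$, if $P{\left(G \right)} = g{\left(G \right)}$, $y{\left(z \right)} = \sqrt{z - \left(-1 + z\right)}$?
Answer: $\frac{35915}{9} \approx 3990.6$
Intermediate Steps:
$y{\left(z \right)} = 1$ ($y{\left(z \right)} = \sqrt{1} = 1$)
$g{\left(v \right)} = - \frac{8 v}{9}$ ($g{\left(v \right)} = \frac{\left(-4\right) \left(v + v\right)}{9} = \frac{\left(-4\right) 2 v}{9} = \frac{\left(-8\right) v}{9} = - \frac{8 v}{9}$)
$P{\left(G \right)} = - \frac{8 G}{9}$
$4011 + P{\left(\left(21 + y{\left(0 \right)}\right) + \sqrt{-10 + 11} \right)} = 4011 - \frac{8 \left(\left(21 + 1\right) + \sqrt{-10 + 11}\right)}{9} = 4011 - \frac{8 \left(22 + \sqrt{1}\right)}{9} = 4011 - \frac{8 \left(22 + 1\right)}{9} = 4011 - \frac{184}{9} = \frac{35915}{9}$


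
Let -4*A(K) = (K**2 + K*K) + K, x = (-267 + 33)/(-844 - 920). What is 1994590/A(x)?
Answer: -1473541720/31 ≈ -4.7534e+7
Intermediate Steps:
x = 13/98 (x = -234/(-1764) = -234*(-1/1764) = 13/98 ≈ 0.13265)
A(K) = -K**2/2 - K/4 (A(K) = -((K**2 + K*K) + K)/4 = -((K**2 + K**2) + K)/4 = -(2*K**2 + K)/4 = -(K + 2*K**2)/4 = -K**2/2 - K/4)
1994590/A(x) = 1994590/((-1/4*13/98*(1 + 2*(13/98)))) = 1994590/((-1/4*13/98*(1 + 13/49))) = 1994590/((-1/4*13/98*62/49)) = 1994590/(-403/9604) = 1994590*(-9604/403) = -1473541720/31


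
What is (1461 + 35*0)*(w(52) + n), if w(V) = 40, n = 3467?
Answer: 5123727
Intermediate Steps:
(1461 + 35*0)*(w(52) + n) = (1461 + 35*0)*(40 + 3467) = (1461 + 0)*3507 = 1461*3507 = 5123727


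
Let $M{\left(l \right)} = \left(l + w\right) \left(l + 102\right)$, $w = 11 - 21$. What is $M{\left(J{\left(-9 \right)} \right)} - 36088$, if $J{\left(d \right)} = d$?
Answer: $-37855$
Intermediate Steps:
$w = -10$ ($w = 11 - 21 = -10$)
$M{\left(l \right)} = \left(-10 + l\right) \left(102 + l\right)$ ($M{\left(l \right)} = \left(l - 10\right) \left(l + 102\right) = \left(-10 + l\right) \left(102 + l\right)$)
$M{\left(J{\left(-9 \right)} \right)} - 36088 = \left(-1020 + \left(-9\right)^{2} + 92 \left(-9\right)\right) - 36088 = \left(-1020 + 81 - 828\right) - 36088 = -1767 - 36088 = -37855$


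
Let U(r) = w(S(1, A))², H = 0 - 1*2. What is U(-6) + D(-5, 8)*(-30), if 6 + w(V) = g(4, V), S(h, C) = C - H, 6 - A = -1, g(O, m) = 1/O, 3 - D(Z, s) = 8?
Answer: 2929/16 ≈ 183.06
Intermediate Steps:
D(Z, s) = -5 (D(Z, s) = 3 - 1*8 = 3 - 8 = -5)
A = 7 (A = 6 - 1*(-1) = 6 + 1 = 7)
H = -2 (H = 0 - 2 = -2)
S(h, C) = 2 + C (S(h, C) = C - 1*(-2) = C + 2 = 2 + C)
w(V) = -23/4 (w(V) = -6 + 1/4 = -6 + ¼ = -23/4)
U(r) = 529/16 (U(r) = (-23/4)² = 529/16)
U(-6) + D(-5, 8)*(-30) = 529/16 - 5*(-30) = 529/16 + 150 = 2929/16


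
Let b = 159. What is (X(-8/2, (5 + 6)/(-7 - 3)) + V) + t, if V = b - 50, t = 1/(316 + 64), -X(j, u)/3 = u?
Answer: 8535/76 ≈ 112.30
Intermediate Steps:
X(j, u) = -3*u
t = 1/380 ≈ 0.0026316
V = 109 (V = 159 - 50 = 109)
(X(-8/2, (5 + 6)/(-7 - 3)) + V) + t = (-3*(5 + 6)/(-7 - 3) + 109) + 1/380 = (-33/(-10) + 109) + 1/380 = (-33*(-1)/10 + 109) + 1/380 = (-3*(-11/10) + 109) + 1/380 = (33/10 + 109) + 1/380 = 1123/10 + 1/380 = 8535/76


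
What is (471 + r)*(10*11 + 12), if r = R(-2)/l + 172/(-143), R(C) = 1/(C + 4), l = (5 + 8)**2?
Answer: 106549737/1859 ≈ 57316.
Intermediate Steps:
l = 169 (l = 13**2 = 169)
R(C) = 1/(4 + C)
r = -4461/3718 (r = 1/((4 - 2)*169) + 172/(-143) = (1/169)/2 + 172*(-1/143) = (1/2)*(1/169) - 172/143 = 1/338 - 172/143 = -4461/3718 ≈ -1.1998)
(471 + r)*(10*11 + 12) = (471 - 4461/3718)*(10*11 + 12) = 1746717*(110 + 12)/3718 = (1746717/3718)*122 = 106549737/1859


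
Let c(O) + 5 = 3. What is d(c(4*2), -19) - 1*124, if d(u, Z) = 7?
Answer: -117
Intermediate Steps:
c(O) = -2 (c(O) = -5 + 3 = -2)
d(c(4*2), -19) - 1*124 = 7 - 1*124 = 7 - 124 = -117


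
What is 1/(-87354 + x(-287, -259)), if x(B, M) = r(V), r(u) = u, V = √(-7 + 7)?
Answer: -1/87354 ≈ -1.1448e-5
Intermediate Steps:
V = 0 (V = √0 = 0)
x(B, M) = 0
1/(-87354 + x(-287, -259)) = 1/(-87354 + 0) = 1/(-87354) = -1/87354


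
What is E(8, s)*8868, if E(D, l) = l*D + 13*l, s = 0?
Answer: 0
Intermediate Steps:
E(D, l) = 13*l + D*l (E(D, l) = D*l + 13*l = 13*l + D*l)
E(8, s)*8868 = (0*(13 + 8))*8868 = (0*21)*8868 = 0*8868 = 0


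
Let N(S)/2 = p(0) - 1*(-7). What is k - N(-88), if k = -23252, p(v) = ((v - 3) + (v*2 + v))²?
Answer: -23284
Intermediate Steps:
p(v) = (-3 + 4*v)² (p(v) = ((-3 + v) + (2*v + v))² = ((-3 + v) + 3*v)² = (-3 + 4*v)²)
N(S) = 32 (N(S) = 2*((-3 + 4*0)² - 1*(-7)) = 2*((-3 + 0)² + 7) = 2*((-3)² + 7) = 2*(9 + 7) = 2*16 = 32)
k - N(-88) = -23252 - 1*32 = -23252 - 32 = -23284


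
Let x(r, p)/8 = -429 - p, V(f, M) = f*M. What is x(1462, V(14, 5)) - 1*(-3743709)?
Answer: 3739717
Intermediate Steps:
V(f, M) = M*f
x(r, p) = -3432 - 8*p (x(r, p) = 8*(-429 - p) = -3432 - 8*p)
x(1462, V(14, 5)) - 1*(-3743709) = (-3432 - 40*14) - 1*(-3743709) = (-3432 - 8*70) + 3743709 = (-3432 - 560) + 3743709 = -3992 + 3743709 = 3739717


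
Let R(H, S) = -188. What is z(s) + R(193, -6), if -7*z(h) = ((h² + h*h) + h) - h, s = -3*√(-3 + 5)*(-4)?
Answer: -1892/7 ≈ -270.29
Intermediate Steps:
s = 12*√2 (s = -3*√2*(-4) = 12*√2 ≈ 16.971)
z(h) = -2*h²/7 (z(h) = -(((h² + h*h) + h) - h)/7 = -(((h² + h²) + h) - h)/7 = -((2*h² + h) - h)/7 = -((h + 2*h²) - h)/7 = -2*h²/7)
z(s) + R(193, -6) = -2*(12*√2)²/7 - 188 = -2/7*288 - 188 = -576/7 - 188 = -1892/7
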